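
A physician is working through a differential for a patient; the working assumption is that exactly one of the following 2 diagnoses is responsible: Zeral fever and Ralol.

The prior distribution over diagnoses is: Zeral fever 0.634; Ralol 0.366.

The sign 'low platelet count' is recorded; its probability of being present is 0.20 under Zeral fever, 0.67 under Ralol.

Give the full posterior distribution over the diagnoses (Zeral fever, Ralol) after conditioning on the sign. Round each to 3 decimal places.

0.341, 0.659

Multiply each prior by the likelihood of the sign:
  Zeral fever: 0.634 × 0.20 = 0.1268
  Ralol: 0.366 × 0.67 = 0.24522
Normalizing constant Z = 0.1268 + 0.24522 = 0.37202.
P(Zeral fever | evidence) = 0.1268 / 0.37202 ≈ 0.341
P(Ralol | evidence) = 0.24522 / 0.37202 ≈ 0.659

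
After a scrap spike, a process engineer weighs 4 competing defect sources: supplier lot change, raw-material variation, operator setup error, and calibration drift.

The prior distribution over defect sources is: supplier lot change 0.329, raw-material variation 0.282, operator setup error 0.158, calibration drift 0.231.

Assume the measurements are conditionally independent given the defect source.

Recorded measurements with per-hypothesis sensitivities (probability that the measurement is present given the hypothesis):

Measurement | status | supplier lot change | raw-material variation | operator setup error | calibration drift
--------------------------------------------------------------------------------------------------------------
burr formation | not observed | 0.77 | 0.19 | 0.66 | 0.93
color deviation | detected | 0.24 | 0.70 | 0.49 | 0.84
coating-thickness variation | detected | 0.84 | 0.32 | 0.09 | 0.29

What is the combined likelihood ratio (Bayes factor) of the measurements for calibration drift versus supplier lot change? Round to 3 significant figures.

Joint likelihood of the measurement pattern under each hypothesis (using 1 − P(present | H) for each absent measurement):
  calibration drift: (1 − 0.93) × 0.84 × 0.29 = 0.017052
  supplier lot change: (1 − 0.77) × 0.24 × 0.84 = 0.046368
Bayes factor = 0.017052 / 0.046368 ≈ 0.368

0.368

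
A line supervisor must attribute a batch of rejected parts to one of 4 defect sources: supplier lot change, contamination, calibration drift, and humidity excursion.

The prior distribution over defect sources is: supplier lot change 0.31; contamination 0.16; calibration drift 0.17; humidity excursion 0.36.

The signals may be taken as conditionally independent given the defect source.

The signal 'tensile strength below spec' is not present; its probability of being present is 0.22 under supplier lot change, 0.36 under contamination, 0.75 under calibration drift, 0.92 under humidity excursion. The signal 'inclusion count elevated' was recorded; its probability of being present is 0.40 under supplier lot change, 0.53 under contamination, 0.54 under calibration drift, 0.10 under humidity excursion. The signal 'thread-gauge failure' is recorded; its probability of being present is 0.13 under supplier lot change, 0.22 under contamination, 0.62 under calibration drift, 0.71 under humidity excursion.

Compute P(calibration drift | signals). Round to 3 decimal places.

0.349

Multiply each prior by the joint likelihood of the signal pattern (using 1 − P(present | H) for each absent signal):
  supplier lot change: 0.31 × (1 − 0.22) × 0.40 × 0.13 = 0.012574
  contamination: 0.16 × (1 − 0.36) × 0.53 × 0.22 = 0.01194
  calibration drift: 0.17 × (1 − 0.75) × 0.54 × 0.62 = 0.014229
  humidity excursion: 0.36 × (1 − 0.92) × 0.10 × 0.71 = 0.0020448
Normalizing constant Z = 0.012574 + 0.01194 + 0.014229 + 0.0020448 = 0.040787.
P(calibration drift | evidence) = 0.014229 / 0.040787 ≈ 0.349.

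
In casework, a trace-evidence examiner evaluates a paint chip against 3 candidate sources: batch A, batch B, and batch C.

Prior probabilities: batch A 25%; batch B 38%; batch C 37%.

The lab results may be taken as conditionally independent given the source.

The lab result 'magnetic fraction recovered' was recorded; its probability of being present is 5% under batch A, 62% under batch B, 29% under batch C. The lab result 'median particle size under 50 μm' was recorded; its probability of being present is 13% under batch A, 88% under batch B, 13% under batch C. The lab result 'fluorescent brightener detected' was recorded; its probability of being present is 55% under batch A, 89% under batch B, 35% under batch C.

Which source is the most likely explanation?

batch B

By Bayes' rule with conditional independence, the unnormalized weight for each hypothesis is prior × ∏ likelihoods:
  batch A: 0.25 × 0.05 × 0.13 × 0.55 = 0.00089375
  batch B: 0.38 × 0.62 × 0.88 × 0.89 = 0.18452
  batch C: 0.37 × 0.29 × 0.13 × 0.35 = 0.0048821
Marginal likelihood of the evidence = 0.1903.
P(batch A | evidence) ≈ 0.00089375 / 0.1903 ≈ 0.005
P(batch B | evidence) ≈ 0.18452 / 0.1903 ≈ 0.970
P(batch C | evidence) ≈ 0.0048821 / 0.1903 ≈ 0.026
The largest is 0.970, so batch B is most probable.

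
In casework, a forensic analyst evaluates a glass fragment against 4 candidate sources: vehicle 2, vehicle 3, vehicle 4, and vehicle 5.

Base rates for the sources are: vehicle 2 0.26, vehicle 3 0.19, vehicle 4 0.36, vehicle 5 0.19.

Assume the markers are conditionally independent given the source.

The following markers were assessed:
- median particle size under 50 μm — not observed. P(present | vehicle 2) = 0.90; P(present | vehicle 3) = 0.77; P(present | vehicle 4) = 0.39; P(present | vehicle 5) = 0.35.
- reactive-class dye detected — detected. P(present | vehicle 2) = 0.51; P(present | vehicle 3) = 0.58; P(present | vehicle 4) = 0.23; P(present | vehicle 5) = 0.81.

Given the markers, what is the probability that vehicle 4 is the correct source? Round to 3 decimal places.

Multiply each prior by the joint likelihood of the marker pattern (using 1 − P(present | H) for each absent marker):
  vehicle 2: 0.26 × (1 − 0.90) × 0.51 = 0.01326
  vehicle 3: 0.19 × (1 − 0.77) × 0.58 = 0.025346
  vehicle 4: 0.36 × (1 − 0.39) × 0.23 = 0.050508
  vehicle 5: 0.19 × (1 − 0.35) × 0.81 = 0.10004
The unnormalized weights sum to 0.18915.
P(vehicle 4 | evidence) = 0.050508 / 0.18915 ≈ 0.267.

0.267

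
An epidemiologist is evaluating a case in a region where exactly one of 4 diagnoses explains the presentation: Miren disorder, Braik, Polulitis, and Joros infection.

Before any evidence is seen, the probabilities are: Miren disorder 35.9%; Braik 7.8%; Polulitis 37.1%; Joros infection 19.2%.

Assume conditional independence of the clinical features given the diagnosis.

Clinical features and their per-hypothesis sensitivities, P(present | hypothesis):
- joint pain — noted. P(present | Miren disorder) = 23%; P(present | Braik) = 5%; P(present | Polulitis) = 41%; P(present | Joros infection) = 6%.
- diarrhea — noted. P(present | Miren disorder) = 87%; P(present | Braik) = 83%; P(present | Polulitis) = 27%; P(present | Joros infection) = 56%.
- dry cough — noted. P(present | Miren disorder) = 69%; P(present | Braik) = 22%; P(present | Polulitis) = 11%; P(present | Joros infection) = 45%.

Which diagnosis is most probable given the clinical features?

Miren disorder

By Bayes' rule with conditional independence, the unnormalized weight for each hypothesis is prior × ∏ likelihoods:
  Miren disorder: 0.359 × 0.23 × 0.87 × 0.69 = 0.049567
  Braik: 0.078 × 0.05 × 0.83 × 0.22 = 0.00071214
  Polulitis: 0.371 × 0.41 × 0.27 × 0.11 = 0.0045177
  Joros infection: 0.192 × 0.06 × 0.56 × 0.45 = 0.002903
The unnormalized weights sum to 0.0577.
P(Miren disorder | evidence) ≈ 0.049567 / 0.0577 ≈ 0.859
P(Braik | evidence) ≈ 0.00071214 / 0.0577 ≈ 0.012
P(Polulitis | evidence) ≈ 0.0045177 / 0.0577 ≈ 0.078
P(Joros infection | evidence) ≈ 0.002903 / 0.0577 ≈ 0.050
The largest is 0.859, so Miren disorder is most probable.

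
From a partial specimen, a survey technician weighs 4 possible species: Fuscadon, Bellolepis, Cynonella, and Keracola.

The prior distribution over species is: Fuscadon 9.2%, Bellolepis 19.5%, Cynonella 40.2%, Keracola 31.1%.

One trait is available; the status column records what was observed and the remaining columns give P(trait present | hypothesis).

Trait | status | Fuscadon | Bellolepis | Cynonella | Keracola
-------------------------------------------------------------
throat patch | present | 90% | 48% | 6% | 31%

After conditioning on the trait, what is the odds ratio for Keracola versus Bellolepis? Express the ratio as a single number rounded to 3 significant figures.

Posterior odds equal prior odds times the likelihood ratio; only the two competing hypotheses matter.
  Keracola: 0.311 × 0.31 = 0.09641
  Bellolepis: 0.195 × 0.48 = 0.0936
Odds(Keracola : Bellolepis) = 0.09641 / 0.0936 ≈ 1.03.

1.03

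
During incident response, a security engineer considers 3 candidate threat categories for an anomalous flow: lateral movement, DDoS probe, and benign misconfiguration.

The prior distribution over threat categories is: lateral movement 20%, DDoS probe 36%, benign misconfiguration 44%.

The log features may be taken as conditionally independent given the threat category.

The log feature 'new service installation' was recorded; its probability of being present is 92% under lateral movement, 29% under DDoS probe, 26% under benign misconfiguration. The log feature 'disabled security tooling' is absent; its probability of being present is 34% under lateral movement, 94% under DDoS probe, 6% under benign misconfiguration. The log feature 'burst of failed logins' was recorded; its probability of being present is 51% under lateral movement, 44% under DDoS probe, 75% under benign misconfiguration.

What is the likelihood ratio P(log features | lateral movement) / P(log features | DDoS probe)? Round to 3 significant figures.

40.4

The Bayes factor is the ratio of the joint likelihoods of the log feature pattern under the two hypotheses (using 1 − P(present | H) for each absent log feature).
  lateral movement: 0.92 × (1 − 0.34) × 0.51 = 0.30967
  DDoS probe: 0.29 × (1 − 0.94) × 0.44 = 0.007656
Bayes factor = 0.30967 / 0.007656 ≈ 40.4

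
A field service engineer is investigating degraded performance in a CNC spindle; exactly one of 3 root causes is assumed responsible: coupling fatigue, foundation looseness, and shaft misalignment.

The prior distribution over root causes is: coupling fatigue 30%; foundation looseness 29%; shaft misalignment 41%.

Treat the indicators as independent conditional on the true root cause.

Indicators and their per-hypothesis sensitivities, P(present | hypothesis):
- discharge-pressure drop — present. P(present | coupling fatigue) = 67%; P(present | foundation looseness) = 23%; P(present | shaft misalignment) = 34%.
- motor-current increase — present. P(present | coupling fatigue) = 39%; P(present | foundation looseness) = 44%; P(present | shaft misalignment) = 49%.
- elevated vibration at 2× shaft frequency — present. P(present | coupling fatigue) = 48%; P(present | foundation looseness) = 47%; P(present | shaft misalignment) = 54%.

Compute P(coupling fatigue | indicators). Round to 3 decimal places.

Multiply each prior by the joint likelihood of the indicator pattern:
  coupling fatigue: 0.30 × 0.67 × 0.39 × 0.48 = 0.037627
  foundation looseness: 0.29 × 0.23 × 0.44 × 0.47 = 0.013794
  shaft misalignment: 0.41 × 0.34 × 0.49 × 0.54 = 0.036885
Marginal likelihood of the evidence = 0.088306.
P(coupling fatigue | evidence) = 0.037627 / 0.088306 ≈ 0.426.

0.426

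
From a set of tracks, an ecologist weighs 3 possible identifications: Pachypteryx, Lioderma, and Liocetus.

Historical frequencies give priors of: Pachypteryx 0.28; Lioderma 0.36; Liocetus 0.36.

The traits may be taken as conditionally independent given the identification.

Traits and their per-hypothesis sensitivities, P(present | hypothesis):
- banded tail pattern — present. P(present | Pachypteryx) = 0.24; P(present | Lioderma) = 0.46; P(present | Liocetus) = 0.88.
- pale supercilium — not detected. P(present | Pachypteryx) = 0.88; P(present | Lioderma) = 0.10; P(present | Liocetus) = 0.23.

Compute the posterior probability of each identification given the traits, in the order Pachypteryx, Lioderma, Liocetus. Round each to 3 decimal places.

Multiply each prior by the joint likelihood of the trait pattern (using 1 − P(present | H) for each absent trait):
  Pachypteryx: 0.28 × 0.24 × (1 − 0.88) = 0.008064
  Lioderma: 0.36 × 0.46 × (1 − 0.10) = 0.14904
  Liocetus: 0.36 × 0.88 × (1 − 0.23) = 0.24394
Marginal likelihood of the evidence = 0.40104.
P(Pachypteryx | evidence) = 0.008064 / 0.40104 ≈ 0.020
P(Lioderma | evidence) = 0.14904 / 0.40104 ≈ 0.372
P(Liocetus | evidence) = 0.24394 / 0.40104 ≈ 0.608

0.020, 0.372, 0.608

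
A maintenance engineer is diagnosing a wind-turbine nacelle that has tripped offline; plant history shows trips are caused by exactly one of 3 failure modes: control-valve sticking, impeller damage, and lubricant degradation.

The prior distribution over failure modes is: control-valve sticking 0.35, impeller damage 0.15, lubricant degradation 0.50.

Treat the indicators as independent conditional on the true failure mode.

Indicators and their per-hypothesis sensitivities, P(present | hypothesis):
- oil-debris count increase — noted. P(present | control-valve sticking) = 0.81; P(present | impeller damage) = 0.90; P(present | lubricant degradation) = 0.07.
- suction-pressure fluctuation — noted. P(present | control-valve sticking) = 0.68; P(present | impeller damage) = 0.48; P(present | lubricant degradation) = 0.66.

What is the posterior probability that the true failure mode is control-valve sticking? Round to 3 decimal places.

0.687

By Bayes' rule with conditional independence, the unnormalized weight for each hypothesis is prior × ∏ likelihoods:
  control-valve sticking: 0.35 × 0.81 × 0.68 = 0.19278
  impeller damage: 0.15 × 0.90 × 0.48 = 0.0648
  lubricant degradation: 0.50 × 0.07 × 0.66 = 0.0231
Marginal likelihood of the evidence = 0.28068.
P(control-valve sticking | evidence) = 0.19278 / 0.28068 ≈ 0.687.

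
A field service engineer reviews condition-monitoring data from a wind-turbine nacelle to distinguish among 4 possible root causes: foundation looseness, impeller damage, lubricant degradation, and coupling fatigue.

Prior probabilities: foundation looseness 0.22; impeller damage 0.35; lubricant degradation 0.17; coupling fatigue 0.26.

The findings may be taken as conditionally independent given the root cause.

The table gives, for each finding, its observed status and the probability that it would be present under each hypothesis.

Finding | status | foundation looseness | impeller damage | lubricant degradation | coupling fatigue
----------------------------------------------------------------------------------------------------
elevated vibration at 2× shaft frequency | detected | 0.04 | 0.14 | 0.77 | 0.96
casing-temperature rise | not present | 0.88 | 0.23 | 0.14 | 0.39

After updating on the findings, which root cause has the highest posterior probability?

coupling fatigue

For each hypothesis, the unnormalized posterior weight is prior × product of the finding likelihoods (using 1 − P(present | H) for each absent finding):
  foundation looseness: 0.22 × 0.04 × (1 − 0.88) = 0.001056
  impeller damage: 0.35 × 0.14 × (1 − 0.23) = 0.03773
  lubricant degradation: 0.17 × 0.77 × (1 − 0.14) = 0.11257
  coupling fatigue: 0.26 × 0.96 × (1 − 0.39) = 0.15226
Normalizing constant Z = 0.001056 + 0.03773 + 0.11257 + 0.15226 = 0.30362.
P(foundation looseness | evidence) ≈ 0.001056 / 0.30362 ≈ 0.003
P(impeller damage | evidence) ≈ 0.03773 / 0.30362 ≈ 0.124
P(lubricant degradation | evidence) ≈ 0.11257 / 0.30362 ≈ 0.371
P(coupling fatigue | evidence) ≈ 0.15226 / 0.30362 ≈ 0.501
The largest is 0.501, so coupling fatigue is most probable.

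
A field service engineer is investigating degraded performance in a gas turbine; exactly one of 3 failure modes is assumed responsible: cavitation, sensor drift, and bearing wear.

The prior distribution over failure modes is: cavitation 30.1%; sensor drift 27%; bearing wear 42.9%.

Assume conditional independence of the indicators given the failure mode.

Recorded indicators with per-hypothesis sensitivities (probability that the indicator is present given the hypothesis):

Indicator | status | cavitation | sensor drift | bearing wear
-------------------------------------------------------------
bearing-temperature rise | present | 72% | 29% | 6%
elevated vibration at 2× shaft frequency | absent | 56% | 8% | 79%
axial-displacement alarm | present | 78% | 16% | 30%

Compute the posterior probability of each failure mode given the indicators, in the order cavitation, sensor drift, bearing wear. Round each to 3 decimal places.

0.850, 0.132, 0.019

Multiply each prior by the joint likelihood of the indicator pattern (using 1 − P(present | H) for each absent indicator):
  cavitation: 0.301 × 0.72 × (1 − 0.56) × 0.78 = 0.074378
  sensor drift: 0.270 × 0.29 × (1 − 0.08) × 0.16 = 0.011526
  bearing wear: 0.429 × 0.06 × (1 − 0.79) × 0.30 = 0.0016216
Normalizing constant Z = 0.074378 + 0.011526 + 0.0016216 = 0.087526.
P(cavitation | evidence) = 0.074378 / 0.087526 ≈ 0.850
P(sensor drift | evidence) = 0.011526 / 0.087526 ≈ 0.132
P(bearing wear | evidence) = 0.0016216 / 0.087526 ≈ 0.019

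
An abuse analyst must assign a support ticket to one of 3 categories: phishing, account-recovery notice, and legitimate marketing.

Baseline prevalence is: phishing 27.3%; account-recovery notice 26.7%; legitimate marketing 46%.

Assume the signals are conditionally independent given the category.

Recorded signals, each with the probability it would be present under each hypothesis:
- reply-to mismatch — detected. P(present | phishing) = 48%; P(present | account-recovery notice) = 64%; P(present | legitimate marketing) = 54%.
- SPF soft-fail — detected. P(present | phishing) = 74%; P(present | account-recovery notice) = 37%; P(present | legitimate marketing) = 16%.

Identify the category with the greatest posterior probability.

phishing

Multiply each prior by the joint likelihood of the signal pattern:
  phishing: 0.273 × 0.48 × 0.74 = 0.09697
  account-recovery notice: 0.267 × 0.64 × 0.37 = 0.063226
  legitimate marketing: 0.460 × 0.54 × 0.16 = 0.039744
Normalizing constant Z = 0.09697 + 0.063226 + 0.039744 = 0.19994.
P(phishing | evidence) ≈ 0.09697 / 0.19994 ≈ 0.485
P(account-recovery notice | evidence) ≈ 0.063226 / 0.19994 ≈ 0.316
P(legitimate marketing | evidence) ≈ 0.039744 / 0.19994 ≈ 0.199
The largest is 0.485, so phishing is most probable.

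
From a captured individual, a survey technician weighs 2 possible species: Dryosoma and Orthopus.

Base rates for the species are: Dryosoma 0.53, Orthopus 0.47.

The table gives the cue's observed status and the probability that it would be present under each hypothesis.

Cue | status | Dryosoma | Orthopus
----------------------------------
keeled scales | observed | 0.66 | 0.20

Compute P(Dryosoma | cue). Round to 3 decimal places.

Multiply each prior by the likelihood of the cue:
  Dryosoma: 0.53 × 0.66 = 0.3498
  Orthopus: 0.47 × 0.20 = 0.094
Marginal likelihood of the evidence = 0.4438.
P(Dryosoma | evidence) = 0.3498 / 0.4438 ≈ 0.788.

0.788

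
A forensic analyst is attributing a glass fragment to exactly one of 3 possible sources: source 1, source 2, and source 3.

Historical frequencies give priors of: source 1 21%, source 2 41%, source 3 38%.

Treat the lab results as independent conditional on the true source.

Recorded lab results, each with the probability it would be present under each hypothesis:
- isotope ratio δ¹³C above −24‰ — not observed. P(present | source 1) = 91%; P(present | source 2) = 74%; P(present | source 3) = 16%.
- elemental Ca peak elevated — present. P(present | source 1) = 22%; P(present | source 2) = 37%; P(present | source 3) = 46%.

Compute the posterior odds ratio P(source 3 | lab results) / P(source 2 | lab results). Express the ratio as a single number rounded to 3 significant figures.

Posterior odds equal prior odds times the likelihood ratio; only the two competing hypotheses matter (using 1 − P(present | H) for each absent lab result).
  source 3: 0.38 × (1 − 0.16) × 0.46 = 0.14683
  source 2: 0.41 × (1 − 0.74) × 0.37 = 0.039442
Odds(source 3 : source 2) = 0.14683 / 0.039442 ≈ 3.72.

3.72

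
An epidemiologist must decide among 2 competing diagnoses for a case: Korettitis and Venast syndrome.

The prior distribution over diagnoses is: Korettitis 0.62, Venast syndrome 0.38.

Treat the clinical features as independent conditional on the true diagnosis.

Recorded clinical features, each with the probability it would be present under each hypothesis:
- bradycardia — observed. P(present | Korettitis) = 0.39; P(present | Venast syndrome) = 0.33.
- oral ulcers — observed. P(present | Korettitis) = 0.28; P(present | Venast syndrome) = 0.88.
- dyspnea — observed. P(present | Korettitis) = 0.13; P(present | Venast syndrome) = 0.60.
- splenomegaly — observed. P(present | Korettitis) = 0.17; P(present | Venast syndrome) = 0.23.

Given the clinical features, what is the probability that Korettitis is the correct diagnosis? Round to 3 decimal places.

Multiply each prior by the joint likelihood of the clinical feature pattern:
  Korettitis: 0.62 × 0.39 × 0.28 × 0.13 × 0.17 = 0.0014963
  Venast syndrome: 0.38 × 0.33 × 0.88 × 0.60 × 0.23 = 0.015229
Normalizing constant Z = 0.0014963 + 0.015229 = 0.016725.
P(Korettitis | evidence) = 0.0014963 / 0.016725 ≈ 0.089.

0.089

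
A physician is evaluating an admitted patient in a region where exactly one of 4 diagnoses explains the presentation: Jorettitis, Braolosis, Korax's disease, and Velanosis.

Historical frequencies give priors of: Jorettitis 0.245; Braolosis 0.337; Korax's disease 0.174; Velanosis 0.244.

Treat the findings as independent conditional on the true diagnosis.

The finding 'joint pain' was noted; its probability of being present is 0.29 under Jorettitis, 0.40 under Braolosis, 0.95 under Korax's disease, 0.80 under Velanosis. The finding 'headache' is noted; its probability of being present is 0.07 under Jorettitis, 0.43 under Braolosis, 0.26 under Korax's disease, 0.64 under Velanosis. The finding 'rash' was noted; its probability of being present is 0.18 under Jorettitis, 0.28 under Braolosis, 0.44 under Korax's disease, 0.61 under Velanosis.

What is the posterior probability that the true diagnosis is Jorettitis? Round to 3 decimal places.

0.008

Multiply each prior by the joint likelihood of the evidence pattern:
  Jorettitis: 0.245 × 0.29 × 0.07 × 0.18 = 0.00089523
  Braolosis: 0.337 × 0.40 × 0.43 × 0.28 = 0.01623
  Korax's disease: 0.174 × 0.95 × 0.26 × 0.44 = 0.01891
  Velanosis: 0.244 × 0.80 × 0.64 × 0.61 = 0.076206
The unnormalized weights sum to 0.11224.
P(Jorettitis | evidence) = 0.00089523 / 0.11224 ≈ 0.008.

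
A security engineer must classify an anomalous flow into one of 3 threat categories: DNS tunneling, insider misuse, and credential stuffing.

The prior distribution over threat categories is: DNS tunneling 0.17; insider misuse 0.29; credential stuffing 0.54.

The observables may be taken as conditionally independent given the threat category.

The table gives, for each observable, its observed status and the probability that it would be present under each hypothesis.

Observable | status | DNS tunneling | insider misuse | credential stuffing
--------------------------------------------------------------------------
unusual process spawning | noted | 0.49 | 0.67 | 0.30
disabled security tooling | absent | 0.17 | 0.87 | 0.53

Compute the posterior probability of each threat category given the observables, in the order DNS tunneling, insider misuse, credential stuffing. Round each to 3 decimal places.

For each hypothesis, the unnormalized posterior weight is prior × product of the observable likelihoods (using 1 − P(present | H) for each absent observable):
  DNS tunneling: 0.17 × 0.49 × (1 − 0.17) = 0.069139
  insider misuse: 0.29 × 0.67 × (1 − 0.87) = 0.025259
  credential stuffing: 0.54 × 0.30 × (1 − 0.53) = 0.07614
Marginal likelihood of the evidence = 0.17054.
P(DNS tunneling | evidence) = 0.069139 / 0.17054 ≈ 0.405
P(insider misuse | evidence) = 0.025259 / 0.17054 ≈ 0.148
P(credential stuffing | evidence) = 0.07614 / 0.17054 ≈ 0.446

0.405, 0.148, 0.446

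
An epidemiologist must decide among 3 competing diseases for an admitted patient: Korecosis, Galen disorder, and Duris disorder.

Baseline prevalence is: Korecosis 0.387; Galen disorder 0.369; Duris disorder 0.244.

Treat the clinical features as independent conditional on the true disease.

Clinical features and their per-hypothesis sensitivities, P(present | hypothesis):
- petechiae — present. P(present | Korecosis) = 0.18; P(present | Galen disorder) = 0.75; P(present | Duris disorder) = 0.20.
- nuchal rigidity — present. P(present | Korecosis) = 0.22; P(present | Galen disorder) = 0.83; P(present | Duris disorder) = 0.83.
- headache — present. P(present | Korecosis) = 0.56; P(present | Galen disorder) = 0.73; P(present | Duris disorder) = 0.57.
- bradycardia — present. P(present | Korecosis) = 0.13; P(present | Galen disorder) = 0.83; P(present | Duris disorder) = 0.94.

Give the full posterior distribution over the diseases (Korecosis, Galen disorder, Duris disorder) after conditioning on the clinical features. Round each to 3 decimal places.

By Bayes' rule with conditional independence, the unnormalized weight for each hypothesis is prior × ∏ likelihoods:
  Korecosis: 0.387 × 0.18 × 0.22 × 0.56 × 0.13 = 0.0011157
  Galen disorder: 0.369 × 0.75 × 0.83 × 0.73 × 0.83 = 0.13918
  Duris disorder: 0.244 × 0.20 × 0.83 × 0.57 × 0.94 = 0.021702
Marginal likelihood of the evidence = 0.16199.
P(Korecosis | evidence) = 0.0011157 / 0.16199 ≈ 0.007
P(Galen disorder | evidence) = 0.13918 / 0.16199 ≈ 0.859
P(Duris disorder | evidence) = 0.021702 / 0.16199 ≈ 0.134

0.007, 0.859, 0.134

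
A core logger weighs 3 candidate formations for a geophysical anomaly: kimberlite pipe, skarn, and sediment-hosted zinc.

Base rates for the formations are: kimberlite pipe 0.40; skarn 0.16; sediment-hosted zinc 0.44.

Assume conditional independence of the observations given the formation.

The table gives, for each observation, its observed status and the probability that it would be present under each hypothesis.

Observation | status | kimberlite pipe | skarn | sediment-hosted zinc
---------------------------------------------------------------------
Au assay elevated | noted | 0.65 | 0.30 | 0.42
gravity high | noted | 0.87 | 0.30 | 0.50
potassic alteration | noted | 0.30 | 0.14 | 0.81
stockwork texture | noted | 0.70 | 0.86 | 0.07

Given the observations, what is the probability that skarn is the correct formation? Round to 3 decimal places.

Multiply each prior by the joint likelihood of the evidence pattern:
  kimberlite pipe: 0.40 × 0.65 × 0.87 × 0.30 × 0.70 = 0.047502
  skarn: 0.16 × 0.30 × 0.30 × 0.14 × 0.86 = 0.0017338
  sediment-hosted zinc: 0.44 × 0.42 × 0.50 × 0.81 × 0.07 = 0.0052391
Normalizing constant Z = 0.047502 + 0.0017338 + 0.0052391 = 0.054475.
P(skarn | evidence) = 0.0017338 / 0.054475 ≈ 0.032.

0.032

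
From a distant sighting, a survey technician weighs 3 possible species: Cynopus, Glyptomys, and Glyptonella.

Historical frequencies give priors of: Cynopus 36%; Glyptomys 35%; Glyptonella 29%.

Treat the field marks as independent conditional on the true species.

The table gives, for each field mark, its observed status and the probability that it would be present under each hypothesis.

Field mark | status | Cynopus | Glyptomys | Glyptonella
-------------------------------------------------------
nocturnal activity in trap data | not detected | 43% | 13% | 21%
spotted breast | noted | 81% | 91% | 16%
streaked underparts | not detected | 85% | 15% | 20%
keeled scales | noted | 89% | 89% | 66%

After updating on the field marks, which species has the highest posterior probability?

Glyptomys

For each hypothesis, the unnormalized posterior weight is prior × product of the field mark likelihoods (using 1 − P(present | H) for each absent field mark):
  Cynopus: 0.36 × (1 − 0.43) × 0.81 × (1 − 0.85) × 0.89 = 0.022189
  Glyptomys: 0.35 × (1 − 0.13) × 0.91 × (1 − 0.15) × 0.89 = 0.20962
  Glyptonella: 0.29 × (1 − 0.21) × 0.16 × (1 − 0.20) × 0.66 = 0.019354
Marginal likelihood of the evidence = 0.25117.
P(Cynopus | evidence) ≈ 0.022189 / 0.25117 ≈ 0.088
P(Glyptomys | evidence) ≈ 0.20962 / 0.25117 ≈ 0.835
P(Glyptonella | evidence) ≈ 0.019354 / 0.25117 ≈ 0.077
The largest is 0.835, so Glyptomys is most probable.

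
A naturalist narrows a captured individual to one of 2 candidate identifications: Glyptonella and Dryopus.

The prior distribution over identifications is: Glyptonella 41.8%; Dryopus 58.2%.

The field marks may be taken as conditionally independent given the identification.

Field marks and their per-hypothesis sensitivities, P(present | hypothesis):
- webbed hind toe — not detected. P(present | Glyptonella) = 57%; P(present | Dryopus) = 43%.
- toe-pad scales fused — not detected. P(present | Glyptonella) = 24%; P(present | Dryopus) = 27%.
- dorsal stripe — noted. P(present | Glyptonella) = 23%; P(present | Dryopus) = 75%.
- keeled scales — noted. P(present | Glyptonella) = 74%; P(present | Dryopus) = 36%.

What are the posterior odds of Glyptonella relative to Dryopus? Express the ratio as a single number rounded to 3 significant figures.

0.356

Unnormalized posterior weight (prior times the field mark likelihoods) for each of the two hypotheses (using 1 − P(present | H) for each absent field mark):
  Glyptonella: 0.418 × (1 − 0.57) × (1 − 0.24) × 0.23 × 0.74 = 0.02325
  Dryopus: 0.582 × (1 − 0.43) × (1 − 0.27) × 0.75 × 0.36 = 0.065386
Posterior odds = 0.02325 / 0.065386 ≈ 0.356.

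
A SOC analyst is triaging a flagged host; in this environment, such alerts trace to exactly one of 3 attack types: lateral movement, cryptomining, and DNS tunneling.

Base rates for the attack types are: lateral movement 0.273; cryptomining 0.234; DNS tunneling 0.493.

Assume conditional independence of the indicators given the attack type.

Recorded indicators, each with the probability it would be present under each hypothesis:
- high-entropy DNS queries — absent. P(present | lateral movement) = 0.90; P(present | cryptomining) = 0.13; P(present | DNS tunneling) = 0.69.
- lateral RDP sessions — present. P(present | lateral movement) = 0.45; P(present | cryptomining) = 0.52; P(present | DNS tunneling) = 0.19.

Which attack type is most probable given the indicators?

cryptomining

By Bayes' rule with conditional independence, the unnormalized weight for each hypothesis is prior × ∏ likelihoods (using 1 − P(present | H) for each absent indicator):
  lateral movement: 0.273 × (1 − 0.90) × 0.45 = 0.012285
  cryptomining: 0.234 × (1 − 0.13) × 0.52 = 0.10586
  DNS tunneling: 0.493 × (1 − 0.69) × 0.19 = 0.029038
Marginal likelihood of the evidence = 0.14718.
P(lateral movement | evidence) ≈ 0.012285 / 0.14718 ≈ 0.083
P(cryptomining | evidence) ≈ 0.10586 / 0.14718 ≈ 0.719
P(DNS tunneling | evidence) ≈ 0.029038 / 0.14718 ≈ 0.197
The largest is 0.719, so cryptomining is most probable.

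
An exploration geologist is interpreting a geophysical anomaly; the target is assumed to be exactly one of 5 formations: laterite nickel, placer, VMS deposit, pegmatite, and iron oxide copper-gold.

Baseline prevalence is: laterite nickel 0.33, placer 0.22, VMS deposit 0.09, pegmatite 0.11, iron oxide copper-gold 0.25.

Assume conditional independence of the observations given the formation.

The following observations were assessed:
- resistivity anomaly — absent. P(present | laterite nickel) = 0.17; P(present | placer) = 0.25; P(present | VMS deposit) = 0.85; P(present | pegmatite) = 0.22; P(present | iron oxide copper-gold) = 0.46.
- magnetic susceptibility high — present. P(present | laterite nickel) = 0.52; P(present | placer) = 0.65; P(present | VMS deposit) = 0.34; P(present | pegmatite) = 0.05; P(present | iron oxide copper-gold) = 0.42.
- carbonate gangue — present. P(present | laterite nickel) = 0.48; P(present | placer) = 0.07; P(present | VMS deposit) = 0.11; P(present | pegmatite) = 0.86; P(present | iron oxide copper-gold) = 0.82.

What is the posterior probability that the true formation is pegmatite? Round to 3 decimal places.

0.029

By Bayes' rule with conditional independence, the unnormalized weight for each hypothesis is prior × ∏ likelihoods (using 1 − P(present | H) for each absent observation):
  laterite nickel: 0.33 × (1 − 0.17) × 0.52 × 0.48 = 0.068365
  placer: 0.22 × (1 − 0.25) × 0.65 × 0.07 = 0.0075075
  VMS deposit: 0.09 × (1 − 0.85) × 0.34 × 0.11 = 0.0005049
  pegmatite: 0.11 × (1 − 0.22) × 0.05 × 0.86 = 0.0036894
  iron oxide copper-gold: 0.25 × (1 − 0.46) × 0.42 × 0.82 = 0.046494
Marginal likelihood of the evidence = 0.12656.
P(pegmatite | evidence) = 0.0036894 / 0.12656 ≈ 0.029.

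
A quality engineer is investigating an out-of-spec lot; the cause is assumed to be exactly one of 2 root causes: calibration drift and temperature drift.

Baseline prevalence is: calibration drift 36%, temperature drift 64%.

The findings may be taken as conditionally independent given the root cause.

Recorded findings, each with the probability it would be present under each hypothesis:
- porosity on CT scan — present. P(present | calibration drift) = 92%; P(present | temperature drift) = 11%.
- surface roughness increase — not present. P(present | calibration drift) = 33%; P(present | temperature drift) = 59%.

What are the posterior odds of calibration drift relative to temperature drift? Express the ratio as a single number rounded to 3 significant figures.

7.69

Posterior odds equal prior odds times the likelihood ratio; only the two competing hypotheses matter (using 1 − P(present | H) for each absent finding).
  calibration drift: 0.36 × 0.92 × (1 − 0.33) = 0.2219
  temperature drift: 0.64 × 0.11 × (1 − 0.59) = 0.028864
Posterior odds = 0.2219 / 0.028864 ≈ 7.69.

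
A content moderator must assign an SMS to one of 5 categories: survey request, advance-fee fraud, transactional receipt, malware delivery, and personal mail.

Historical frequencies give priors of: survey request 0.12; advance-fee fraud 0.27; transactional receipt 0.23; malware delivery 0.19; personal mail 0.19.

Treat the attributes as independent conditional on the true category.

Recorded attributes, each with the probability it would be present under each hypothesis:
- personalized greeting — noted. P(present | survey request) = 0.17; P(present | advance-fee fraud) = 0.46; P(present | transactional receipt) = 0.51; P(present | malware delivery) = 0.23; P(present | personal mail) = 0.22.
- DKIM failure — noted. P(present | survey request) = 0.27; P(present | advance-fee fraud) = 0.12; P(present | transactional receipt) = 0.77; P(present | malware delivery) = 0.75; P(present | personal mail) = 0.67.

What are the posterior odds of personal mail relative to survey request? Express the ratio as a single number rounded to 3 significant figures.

5.08

Unnormalized posterior weight (prior times the attribute likelihoods) for each of the two hypotheses:
  personal mail: 0.19 × 0.22 × 0.67 = 0.028006
  survey request: 0.12 × 0.17 × 0.27 = 0.005508
Odds(personal mail : survey request) = 0.028006 / 0.005508 ≈ 5.08.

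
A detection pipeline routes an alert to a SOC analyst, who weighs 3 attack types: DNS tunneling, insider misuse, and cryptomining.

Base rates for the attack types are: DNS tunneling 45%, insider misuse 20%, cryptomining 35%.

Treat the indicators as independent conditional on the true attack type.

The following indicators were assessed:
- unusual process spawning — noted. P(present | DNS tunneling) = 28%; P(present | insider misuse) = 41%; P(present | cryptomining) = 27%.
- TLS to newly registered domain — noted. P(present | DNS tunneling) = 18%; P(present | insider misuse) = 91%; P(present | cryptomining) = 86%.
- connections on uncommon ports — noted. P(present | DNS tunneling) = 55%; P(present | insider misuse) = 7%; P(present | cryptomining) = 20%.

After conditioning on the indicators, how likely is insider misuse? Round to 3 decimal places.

0.154

For each hypothesis, the unnormalized posterior weight is prior × product of the indicator likelihoods:
  DNS tunneling: 0.45 × 0.28 × 0.18 × 0.55 = 0.012474
  insider misuse: 0.20 × 0.41 × 0.91 × 0.07 = 0.0052234
  cryptomining: 0.35 × 0.27 × 0.86 × 0.20 = 0.016254
Normalizing constant Z = 0.012474 + 0.0052234 + 0.016254 = 0.033951.
P(insider misuse | evidence) = 0.0052234 / 0.033951 ≈ 0.154.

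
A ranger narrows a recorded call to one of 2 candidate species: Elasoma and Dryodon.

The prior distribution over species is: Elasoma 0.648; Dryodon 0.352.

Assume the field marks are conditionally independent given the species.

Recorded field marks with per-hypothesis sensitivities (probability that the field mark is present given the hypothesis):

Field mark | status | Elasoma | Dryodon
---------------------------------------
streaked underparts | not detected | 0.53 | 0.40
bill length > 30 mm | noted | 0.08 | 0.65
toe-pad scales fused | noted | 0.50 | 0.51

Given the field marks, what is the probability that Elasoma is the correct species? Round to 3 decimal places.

Multiply each prior by the joint likelihood of the field mark pattern (using 1 − P(present | H) for each absent field mark):
  Elasoma: 0.648 × (1 − 0.53) × 0.08 × 0.50 = 0.012182
  Dryodon: 0.352 × (1 − 0.40) × 0.65 × 0.51 = 0.070013
The unnormalized weights sum to 0.082195.
P(Elasoma | evidence) = 0.012182 / 0.082195 ≈ 0.148.

0.148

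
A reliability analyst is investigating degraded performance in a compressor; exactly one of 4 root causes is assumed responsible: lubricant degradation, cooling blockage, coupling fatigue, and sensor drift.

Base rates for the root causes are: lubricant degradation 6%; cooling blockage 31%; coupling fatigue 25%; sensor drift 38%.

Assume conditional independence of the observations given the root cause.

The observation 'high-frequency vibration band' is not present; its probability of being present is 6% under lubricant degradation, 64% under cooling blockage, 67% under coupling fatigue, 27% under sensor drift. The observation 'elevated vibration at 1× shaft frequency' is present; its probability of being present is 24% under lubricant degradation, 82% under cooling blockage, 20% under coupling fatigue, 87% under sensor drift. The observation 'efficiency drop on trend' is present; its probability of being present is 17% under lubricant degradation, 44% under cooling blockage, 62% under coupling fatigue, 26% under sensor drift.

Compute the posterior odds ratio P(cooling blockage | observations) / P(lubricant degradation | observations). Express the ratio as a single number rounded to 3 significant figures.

17.5

Unnormalized posterior weight (prior times the observation likelihoods) for each of the two hypotheses (using 1 − P(present | H) for each absent observation):
  cooling blockage: 0.31 × (1 − 0.64) × 0.82 × 0.44 = 0.040265
  lubricant degradation: 0.06 × (1 − 0.06) × 0.24 × 0.17 = 0.0023011
Odds(cooling blockage : lubricant degradation) = 0.040265 / 0.0023011 ≈ 17.5.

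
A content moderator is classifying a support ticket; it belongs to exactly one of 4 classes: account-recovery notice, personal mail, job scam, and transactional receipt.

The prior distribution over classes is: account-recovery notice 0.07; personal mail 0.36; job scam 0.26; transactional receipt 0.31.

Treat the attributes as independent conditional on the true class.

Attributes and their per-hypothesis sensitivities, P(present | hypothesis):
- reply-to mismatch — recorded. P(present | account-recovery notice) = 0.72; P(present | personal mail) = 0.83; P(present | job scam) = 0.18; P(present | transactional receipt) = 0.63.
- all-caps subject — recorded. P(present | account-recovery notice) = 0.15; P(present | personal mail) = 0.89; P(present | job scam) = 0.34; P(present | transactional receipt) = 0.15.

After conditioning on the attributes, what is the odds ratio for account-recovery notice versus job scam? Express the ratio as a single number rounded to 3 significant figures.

Unnormalized posterior weight (prior times the attribute likelihoods) for each of the two hypotheses:
  account-recovery notice: 0.07 × 0.72 × 0.15 = 0.00756
  job scam: 0.26 × 0.18 × 0.34 = 0.015912
Odds(account-recovery notice : job scam) = 0.00756 / 0.015912 ≈ 0.475.

0.475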